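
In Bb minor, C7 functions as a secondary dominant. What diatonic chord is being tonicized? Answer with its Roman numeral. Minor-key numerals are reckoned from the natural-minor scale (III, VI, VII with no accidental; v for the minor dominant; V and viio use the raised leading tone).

The chord is a dominant seventh chord on C.
A dominant resolves down a perfect fifth: C → F. In Bb minor, F is scale degree 5, i.e. V.

V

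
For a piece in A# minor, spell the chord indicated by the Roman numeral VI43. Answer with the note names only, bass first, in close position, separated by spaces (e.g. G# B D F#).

In A# minor, scale degree 6 is F#, and the diatonic chord built there is a major seventh chord.
Stacking thirds from F# gives F#-A#-C#-E#.
The figured bass 43 indicates second inversion, placing the fifth (C#) in the bass: C#-E#-F#-A#.

C# E# F# A#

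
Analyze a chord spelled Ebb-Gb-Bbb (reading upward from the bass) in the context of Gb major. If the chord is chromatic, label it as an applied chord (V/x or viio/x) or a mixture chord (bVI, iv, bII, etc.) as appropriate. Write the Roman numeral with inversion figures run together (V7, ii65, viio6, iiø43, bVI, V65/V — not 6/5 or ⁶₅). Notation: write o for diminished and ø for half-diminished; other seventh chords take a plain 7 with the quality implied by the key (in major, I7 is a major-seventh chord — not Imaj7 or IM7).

Stacked in thirds the chord is Ebb-Gb-Bbb: a major triad on Ebb.
Ebb is the lowered sixth degree of Gb major (diatonic 6 would be Eb). This is a major triad on the lowered sixth degree, borrowed from the parallel minor.

bVI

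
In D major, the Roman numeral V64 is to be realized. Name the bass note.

E

V in D major has root A; the chord is A-C#-E.
The figure 64 means second inversion — the fifth is in the bass.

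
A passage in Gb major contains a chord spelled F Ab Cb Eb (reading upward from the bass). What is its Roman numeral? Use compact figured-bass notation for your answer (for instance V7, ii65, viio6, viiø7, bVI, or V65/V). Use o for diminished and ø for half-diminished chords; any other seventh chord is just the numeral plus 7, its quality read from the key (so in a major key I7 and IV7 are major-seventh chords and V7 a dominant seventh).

The pitches F-Ab-Cb-Eb form a half-diminished seventh chord rooted on F.
In Gb major, F is the leading tone; the diatonic half-diminished seventh chord there is viiø7.

viiø7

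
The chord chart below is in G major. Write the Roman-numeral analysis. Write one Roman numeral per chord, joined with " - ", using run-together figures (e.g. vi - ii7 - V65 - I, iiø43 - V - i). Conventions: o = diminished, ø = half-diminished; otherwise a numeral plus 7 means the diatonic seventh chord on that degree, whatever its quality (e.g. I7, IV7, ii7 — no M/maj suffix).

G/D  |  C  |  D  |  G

I64 - IV - V - I

G/D: root G is the tonic; major triad there is I64.
C has root C, degree 4 in G major, so IV.
D: major triad on D = scale degree 5 → V.
G: major triad on G = scale degree 1 → I.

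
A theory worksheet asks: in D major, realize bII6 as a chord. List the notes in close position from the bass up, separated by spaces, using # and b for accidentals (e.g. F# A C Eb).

bII6 is the Neapolitan sixth — a major triad on the lowered second degree, here in its customary first inversion. In D major that root is Eb.
So the chord is Eb-G-Bb.
The figured bass 6 indicates first inversion, placing the third (G) in the bass: G-Bb-Eb.

G Bb Eb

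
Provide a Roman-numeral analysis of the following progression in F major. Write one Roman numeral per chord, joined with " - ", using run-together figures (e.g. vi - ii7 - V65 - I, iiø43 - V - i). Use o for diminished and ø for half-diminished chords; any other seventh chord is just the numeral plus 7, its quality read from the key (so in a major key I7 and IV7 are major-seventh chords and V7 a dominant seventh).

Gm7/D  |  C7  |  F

ii43 - V7 - I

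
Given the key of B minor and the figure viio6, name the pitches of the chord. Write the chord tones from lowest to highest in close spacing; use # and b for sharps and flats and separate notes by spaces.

C# E A#

In B minor, the leading-tone chord is built on the raised seventh degree, A#.
Stacking thirds from A# gives A#-C#-E.
The figured bass 6 indicates first inversion, placing the third (C#) in the bass: C#-E-A#.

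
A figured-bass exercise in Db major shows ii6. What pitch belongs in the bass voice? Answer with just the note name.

ii in Db major has root Eb; the chord is Eb-Gb-Bb.
The figure 6 means first inversion — the third is in the bass.

Gb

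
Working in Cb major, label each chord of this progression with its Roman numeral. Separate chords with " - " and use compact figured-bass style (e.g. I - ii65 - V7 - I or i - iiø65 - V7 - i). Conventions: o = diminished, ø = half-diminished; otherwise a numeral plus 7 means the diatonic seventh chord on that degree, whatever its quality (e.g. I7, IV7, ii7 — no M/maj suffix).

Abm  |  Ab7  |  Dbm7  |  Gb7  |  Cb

Abm has root Ab, degree 6 in Cb major, so vi.
Ab7: chromatic; Ab is V of ii, so V7/ii.
Dbm7: root Db is the supertonic; minor seventh chord there is ii7.
Gb7: dominant seventh chord on Gb = scale degree 5 → V7.
Cb: major triad on Cb = scale degree 1 → I.

vi - V7/ii - ii7 - V7 - I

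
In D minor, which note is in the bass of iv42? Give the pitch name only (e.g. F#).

F

iv in D minor has root G; the chord is G-Bb-D-F.
The figure 42 means third inversion — the seventh is in the bass.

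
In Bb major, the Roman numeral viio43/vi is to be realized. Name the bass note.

C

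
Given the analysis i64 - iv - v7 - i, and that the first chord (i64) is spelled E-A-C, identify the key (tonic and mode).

A minor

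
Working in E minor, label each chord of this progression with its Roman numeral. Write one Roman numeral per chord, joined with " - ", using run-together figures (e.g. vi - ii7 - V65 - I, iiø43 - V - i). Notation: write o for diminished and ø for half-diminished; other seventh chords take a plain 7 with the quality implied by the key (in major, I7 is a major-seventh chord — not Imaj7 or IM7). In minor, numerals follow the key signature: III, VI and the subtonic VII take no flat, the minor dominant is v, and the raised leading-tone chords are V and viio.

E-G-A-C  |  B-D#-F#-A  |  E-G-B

iv43 - V7 - i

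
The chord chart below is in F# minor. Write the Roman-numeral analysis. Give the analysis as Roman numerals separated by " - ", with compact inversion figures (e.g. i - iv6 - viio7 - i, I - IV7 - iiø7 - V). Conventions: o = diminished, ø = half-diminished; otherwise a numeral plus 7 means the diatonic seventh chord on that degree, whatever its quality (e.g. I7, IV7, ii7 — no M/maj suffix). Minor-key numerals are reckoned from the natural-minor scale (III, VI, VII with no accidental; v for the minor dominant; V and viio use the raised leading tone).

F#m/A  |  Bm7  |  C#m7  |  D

F#m/A: minor triad on F# = scale degree 1 → i6.
Bm7 has root B, degree 4 in F# minor, so iv7.
C#m7: minor seventh chord on C# = scale degree 5 → v7.
D has root D, degree 6 in F# minor, so VI.

i6 - iv7 - v7 - VI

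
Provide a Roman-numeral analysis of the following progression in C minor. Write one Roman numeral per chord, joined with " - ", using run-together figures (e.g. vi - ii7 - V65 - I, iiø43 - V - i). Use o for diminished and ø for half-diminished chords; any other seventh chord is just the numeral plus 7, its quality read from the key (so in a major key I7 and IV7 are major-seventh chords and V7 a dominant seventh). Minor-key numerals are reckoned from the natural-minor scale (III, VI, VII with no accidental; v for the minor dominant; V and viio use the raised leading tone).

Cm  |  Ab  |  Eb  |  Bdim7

Cm has root C, degree 1 in C minor, so i.
Ab has root Ab, degree 6 in C minor, so VI.
Eb: major triad on Eb = scale degree 3 → III.
Bdim7: fully diminished seventh chord on B = scale degree 7 → viio7.

i - VI - III - viio7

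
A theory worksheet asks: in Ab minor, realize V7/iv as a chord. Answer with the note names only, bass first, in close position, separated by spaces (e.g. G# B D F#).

Ab C Eb Gb

The slash means an applied dominant: we want the dominant of iv. In Ab minor, iv is Db minor, and its dominant is built on Ab.
Building a dominant seventh chord on Ab gives Ab-C-Eb-Gb.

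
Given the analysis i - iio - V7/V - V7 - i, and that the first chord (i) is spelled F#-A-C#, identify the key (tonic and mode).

F# minor

The anchor chord is a minor triad on F#, labeled i.
If F# is scale degree 1 and the mode makes that degree carry a minor triad, the tonic is F# and the mode is minor.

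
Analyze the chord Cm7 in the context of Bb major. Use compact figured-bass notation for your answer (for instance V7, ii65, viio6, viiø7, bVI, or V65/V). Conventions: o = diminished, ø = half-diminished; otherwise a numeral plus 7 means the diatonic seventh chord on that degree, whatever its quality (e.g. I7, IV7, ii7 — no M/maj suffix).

The pitches C-Eb-G-Bb form a minor seventh chord rooted on C.
C is scale degree 2 in Bb major, and a minor seventh chord on that degree is written ii7.

ii7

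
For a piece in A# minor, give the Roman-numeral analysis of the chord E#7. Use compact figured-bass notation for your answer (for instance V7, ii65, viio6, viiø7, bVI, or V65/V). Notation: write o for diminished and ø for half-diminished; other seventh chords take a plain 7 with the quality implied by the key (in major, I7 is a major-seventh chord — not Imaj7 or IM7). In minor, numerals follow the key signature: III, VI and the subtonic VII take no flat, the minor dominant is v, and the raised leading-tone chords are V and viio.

Stacked in thirds the chord is E#-G##-B#-D#: a dominant seventh chord on E#.
In A# minor, E# is the dominant; the diatonic dominant seventh chord there is V7.

V7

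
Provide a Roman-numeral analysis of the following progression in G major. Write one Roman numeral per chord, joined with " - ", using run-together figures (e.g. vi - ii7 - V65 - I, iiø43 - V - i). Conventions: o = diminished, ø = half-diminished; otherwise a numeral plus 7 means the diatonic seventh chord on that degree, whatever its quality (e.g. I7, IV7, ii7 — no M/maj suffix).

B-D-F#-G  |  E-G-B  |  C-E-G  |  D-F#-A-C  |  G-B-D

B-D-F#-G: major seventh chord on G = scale degree 1 → I65.
E-G-B has root E, degree 6 in G major, so vi.
C-E-G has root C, degree 4 in G major, so IV.
D-F#-A-C has root D, degree 5 in G major, so V7.
G-B-D: major triad on G = scale degree 1 → I.

I65 - vi - IV - V7 - I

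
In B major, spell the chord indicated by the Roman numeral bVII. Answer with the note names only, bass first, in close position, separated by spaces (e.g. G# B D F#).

A C# E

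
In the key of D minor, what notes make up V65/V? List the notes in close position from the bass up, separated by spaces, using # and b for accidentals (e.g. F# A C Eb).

G# B D E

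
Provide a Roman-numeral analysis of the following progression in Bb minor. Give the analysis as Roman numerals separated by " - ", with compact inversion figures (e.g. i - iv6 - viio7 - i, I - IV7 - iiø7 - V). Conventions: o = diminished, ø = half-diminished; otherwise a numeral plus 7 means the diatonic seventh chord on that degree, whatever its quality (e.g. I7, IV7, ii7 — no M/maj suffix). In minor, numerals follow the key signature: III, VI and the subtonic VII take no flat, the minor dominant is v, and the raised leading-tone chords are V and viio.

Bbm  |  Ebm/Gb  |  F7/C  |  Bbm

i - iv6 - V43 - i

Bbm has root Bb, degree 1 in Bb minor, so i.
Ebm/Gb has root Eb, degree 4 in Bb minor, so iv6.
F7/C has root F, degree 5 in Bb minor, so V43.
Bbm: minor triad on Bb = scale degree 1 → i.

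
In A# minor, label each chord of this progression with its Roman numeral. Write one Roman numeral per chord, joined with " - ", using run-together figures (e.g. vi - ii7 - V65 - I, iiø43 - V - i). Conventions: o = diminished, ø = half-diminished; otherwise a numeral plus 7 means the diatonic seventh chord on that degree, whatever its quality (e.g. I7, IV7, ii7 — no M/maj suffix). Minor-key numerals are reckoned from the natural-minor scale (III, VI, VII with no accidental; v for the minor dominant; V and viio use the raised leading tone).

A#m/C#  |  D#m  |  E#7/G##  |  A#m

A#m/C#: minor triad on A# = scale degree 1 → i6.
D#m: minor triad on D# = scale degree 4 → iv.
E#7/G## has root E#, degree 5 in A# minor, so V65.
A#m has root A#, degree 1 in A# minor, so i.

i6 - iv - V65 - i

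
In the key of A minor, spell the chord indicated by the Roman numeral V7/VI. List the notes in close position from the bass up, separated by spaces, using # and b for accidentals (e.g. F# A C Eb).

V7/VI is a secondary dominant — the dominant seventh of VI. VI in A minor is F, so the applied chord's root is C, a perfect fifth above.
Building a dominant seventh chord on C gives C-E-G-Bb.

C E G Bb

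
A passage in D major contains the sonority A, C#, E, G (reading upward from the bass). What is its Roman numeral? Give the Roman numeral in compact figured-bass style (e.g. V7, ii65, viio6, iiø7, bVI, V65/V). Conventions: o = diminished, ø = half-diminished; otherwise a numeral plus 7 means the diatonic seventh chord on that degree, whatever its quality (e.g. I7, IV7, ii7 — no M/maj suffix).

The pitches A-C#-E-G form a dominant seventh chord rooted on A.
In D major, A is the dominant; the diatonic dominant seventh chord there is V7.

V7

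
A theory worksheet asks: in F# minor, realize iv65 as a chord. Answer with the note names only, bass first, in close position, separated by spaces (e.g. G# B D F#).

In F# minor, the fourth degree is B, and the diatonic chord built there is a minor seventh chord.
Stacking thirds from B gives B-D-F#-A.
With the 65 figure the chord is in first inversion; from the bass D upward in close position it reads D-F#-A-B.

D F# A B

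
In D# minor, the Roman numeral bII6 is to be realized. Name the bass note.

G#

bII in D# minor has root E; the chord is E-G#-B.
The figure 6 means first inversion — the third is in the bass.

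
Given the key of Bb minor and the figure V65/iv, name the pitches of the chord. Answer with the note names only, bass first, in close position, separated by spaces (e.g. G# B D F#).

V65/iv is a secondary dominant — the dominant seventh of iv. iv in Bb minor is Eb, so the applied chord's root is Bb, a perfect fifth above.
Building a dominant seventh chord on Bb gives Bb-D-F-Ab.
With the 65 figure the chord is in first inversion; from the bass D upward in close position it reads D-F-Ab-Bb.

D F Ab Bb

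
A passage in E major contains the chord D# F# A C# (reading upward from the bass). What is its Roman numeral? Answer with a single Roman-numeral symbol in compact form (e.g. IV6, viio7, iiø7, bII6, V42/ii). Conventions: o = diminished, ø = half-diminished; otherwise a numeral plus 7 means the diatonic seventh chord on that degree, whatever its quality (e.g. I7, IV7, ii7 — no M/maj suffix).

The pitches D#-F#-A-C# form a half-diminished seventh chord rooted on D#.
D# is scale degree 7 in E major, and a half-diminished seventh chord on that degree is written viiø7.

viiø7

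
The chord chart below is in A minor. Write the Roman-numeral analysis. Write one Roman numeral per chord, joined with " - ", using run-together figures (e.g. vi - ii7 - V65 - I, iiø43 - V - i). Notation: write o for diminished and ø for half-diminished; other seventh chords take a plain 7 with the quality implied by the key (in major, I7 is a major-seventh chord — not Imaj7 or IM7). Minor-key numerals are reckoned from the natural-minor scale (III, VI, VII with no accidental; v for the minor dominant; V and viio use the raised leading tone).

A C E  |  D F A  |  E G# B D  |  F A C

i - iv - V7 - VI

A-C-E has root A, degree 1 in A minor, so i.
D-F-A has root D, degree 4 in A minor, so iv.
E-G#-B-D: root E is the dominant; dominant seventh chord there is V7.
F-A-C has root F, degree 6 in A minor, so VI.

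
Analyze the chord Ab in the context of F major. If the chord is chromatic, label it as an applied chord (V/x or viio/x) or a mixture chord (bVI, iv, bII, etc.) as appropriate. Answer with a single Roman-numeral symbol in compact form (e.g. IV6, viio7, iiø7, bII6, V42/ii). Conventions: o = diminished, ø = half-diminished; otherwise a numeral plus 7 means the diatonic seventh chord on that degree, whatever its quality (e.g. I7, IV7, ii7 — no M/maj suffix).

bIII

Stacked in thirds the chord is Ab-C-Eb: a major triad on Ab.
Ab is the lowered third degree of F major (diatonic 3 would be A). This is a major triad on the lowered third degree, borrowed from the parallel minor.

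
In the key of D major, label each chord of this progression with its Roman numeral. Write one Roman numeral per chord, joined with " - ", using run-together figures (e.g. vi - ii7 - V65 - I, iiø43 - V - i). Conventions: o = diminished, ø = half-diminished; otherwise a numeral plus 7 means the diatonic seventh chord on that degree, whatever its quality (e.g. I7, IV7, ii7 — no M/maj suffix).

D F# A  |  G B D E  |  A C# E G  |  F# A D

D-F#-A has root D, degree 1 in D major, so I.
G-B-D-E has root E, degree 2 in D major, so ii65.
A-C#-E-G has root A, degree 5 in D major, so V7.
F#-A-D: root D is the tonic; major triad there is I6.

I - ii65 - V7 - I6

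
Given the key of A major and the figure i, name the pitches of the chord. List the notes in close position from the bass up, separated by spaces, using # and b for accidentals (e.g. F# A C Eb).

A C E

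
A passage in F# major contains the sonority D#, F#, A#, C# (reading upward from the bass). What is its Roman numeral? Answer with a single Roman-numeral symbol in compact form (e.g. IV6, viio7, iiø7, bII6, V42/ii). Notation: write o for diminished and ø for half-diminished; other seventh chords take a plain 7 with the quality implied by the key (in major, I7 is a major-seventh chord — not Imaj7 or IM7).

vi7

Stacked in thirds the chord is D#-F#-A#-C#: a minor seventh chord on D#.
D# is scale degree 6 in F# major, and a minor seventh chord on that degree is written vi7.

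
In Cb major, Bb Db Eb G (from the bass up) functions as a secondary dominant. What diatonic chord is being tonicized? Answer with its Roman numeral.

vi

The chord is a dominant seventh chord on Eb.
A dominant resolves down a perfect fifth: Eb → Ab. In Cb major, Ab is scale degree 6, i.e. vi.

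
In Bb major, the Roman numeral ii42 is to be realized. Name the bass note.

ii in Bb major has root C; the chord is C-Eb-G-Bb.
The figure 42 means third inversion — the seventh is in the bass.

Bb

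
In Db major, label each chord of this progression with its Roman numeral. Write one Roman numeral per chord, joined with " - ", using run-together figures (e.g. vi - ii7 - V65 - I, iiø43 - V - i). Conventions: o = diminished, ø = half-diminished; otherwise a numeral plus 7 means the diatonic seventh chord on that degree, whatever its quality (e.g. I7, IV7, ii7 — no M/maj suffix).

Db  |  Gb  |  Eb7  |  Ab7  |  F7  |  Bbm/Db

I - IV - V7/V - V7 - V7/vi - vi6

Db has root Db, degree 1 in Db major, so I.
Gb: major triad on Gb = scale degree 4 → IV.
Eb7: a dominant seventh chord on Eb, the applied dominant of V → V7/V.
Ab7 has root Ab, degree 5 in Db major, so V7.
F7 is the secondary dominant of vi (dominant seventh chord on F): V7/vi.
Bbm/Db: root Bb is the submediant; minor triad there is vi6.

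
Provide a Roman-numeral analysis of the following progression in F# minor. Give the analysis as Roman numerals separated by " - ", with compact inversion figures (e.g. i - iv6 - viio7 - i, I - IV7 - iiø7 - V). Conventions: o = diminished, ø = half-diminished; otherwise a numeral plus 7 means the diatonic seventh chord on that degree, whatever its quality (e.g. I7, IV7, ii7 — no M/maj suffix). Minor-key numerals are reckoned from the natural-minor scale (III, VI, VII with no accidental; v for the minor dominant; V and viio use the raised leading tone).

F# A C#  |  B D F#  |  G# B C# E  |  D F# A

i - iv - v43 - VI

F#-A-C#: root F# is the tonic; minor triad there is i.
B-D-F#: minor triad on B = scale degree 4 → iv.
G#-B-C#-E: minor seventh chord on C# = scale degree 5 → v43.
D-F#-A has root D, degree 6 in F# minor, so VI.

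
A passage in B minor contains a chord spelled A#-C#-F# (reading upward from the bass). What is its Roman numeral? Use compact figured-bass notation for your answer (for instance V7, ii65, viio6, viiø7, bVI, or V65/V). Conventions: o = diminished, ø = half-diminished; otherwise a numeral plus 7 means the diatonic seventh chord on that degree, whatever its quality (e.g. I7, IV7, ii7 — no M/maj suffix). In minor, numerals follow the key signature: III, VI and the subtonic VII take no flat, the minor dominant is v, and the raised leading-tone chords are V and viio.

The pitches F#-A#-C# form a major triad rooted on F#.
F# is scale degree 5 in B minor, and a major triad on that degree is written V.
With A# in the bass the chord is in first inversion, so the figured bass is 6.

V6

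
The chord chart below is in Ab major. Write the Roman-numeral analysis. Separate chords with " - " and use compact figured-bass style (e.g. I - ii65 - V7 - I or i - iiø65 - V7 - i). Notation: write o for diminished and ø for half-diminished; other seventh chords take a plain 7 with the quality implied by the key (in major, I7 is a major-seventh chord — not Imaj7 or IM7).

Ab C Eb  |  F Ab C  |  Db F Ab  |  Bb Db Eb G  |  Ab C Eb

I - vi - IV - V43 - I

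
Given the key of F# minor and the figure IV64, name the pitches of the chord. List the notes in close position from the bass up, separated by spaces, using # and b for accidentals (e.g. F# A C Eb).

F# B D#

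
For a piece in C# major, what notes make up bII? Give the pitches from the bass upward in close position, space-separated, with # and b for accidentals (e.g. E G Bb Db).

D F# A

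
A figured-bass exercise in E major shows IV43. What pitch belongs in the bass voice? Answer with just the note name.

E

IV in E major has root A; the chord is A-C#-E-G#.
The figure 43 means second inversion — the fifth is in the bass.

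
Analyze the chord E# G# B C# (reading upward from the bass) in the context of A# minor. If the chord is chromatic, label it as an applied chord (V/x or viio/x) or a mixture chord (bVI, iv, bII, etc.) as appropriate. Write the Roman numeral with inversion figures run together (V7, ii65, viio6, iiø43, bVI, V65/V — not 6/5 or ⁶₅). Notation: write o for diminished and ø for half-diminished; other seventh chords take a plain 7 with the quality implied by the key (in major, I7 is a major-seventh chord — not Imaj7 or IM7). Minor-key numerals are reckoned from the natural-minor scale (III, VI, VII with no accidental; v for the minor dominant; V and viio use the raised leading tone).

V65/VI

Stacked in thirds the chord is C#-E#-G#-B: a dominant seventh chord on C#.
C# is not a diatonic chord root with this quality in A# minor, but it lies a perfect fifth above F# (VI), so the chord functions as an applied dominant of VI.
With E# in the bass the chord is in first inversion, so the figured bass is 65.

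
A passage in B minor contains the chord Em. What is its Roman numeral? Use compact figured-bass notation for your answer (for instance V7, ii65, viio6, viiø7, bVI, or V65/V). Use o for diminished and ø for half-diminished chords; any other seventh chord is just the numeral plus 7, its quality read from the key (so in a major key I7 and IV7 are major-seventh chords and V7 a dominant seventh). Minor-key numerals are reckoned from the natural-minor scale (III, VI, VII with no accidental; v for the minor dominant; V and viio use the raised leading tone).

Stacked in thirds the chord is E-G-B: a minor triad on E.
E is scale degree 4 in B minor, and a minor triad on that degree is written iv.

iv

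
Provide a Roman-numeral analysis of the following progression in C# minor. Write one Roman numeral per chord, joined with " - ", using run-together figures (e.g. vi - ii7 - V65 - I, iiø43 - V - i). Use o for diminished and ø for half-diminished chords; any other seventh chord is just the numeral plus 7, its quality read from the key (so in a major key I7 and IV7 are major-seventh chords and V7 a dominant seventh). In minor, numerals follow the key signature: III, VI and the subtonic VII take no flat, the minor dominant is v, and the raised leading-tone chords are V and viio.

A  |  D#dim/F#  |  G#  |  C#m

A: root A is the submediant; major triad there is VI.
D#dim/F# has root D#, degree 2 in C# minor, so iio6.
G# has root G#, degree 5 in C# minor, so V.
C#m: root C# is the tonic; minor triad there is i.

VI - iio6 - V - i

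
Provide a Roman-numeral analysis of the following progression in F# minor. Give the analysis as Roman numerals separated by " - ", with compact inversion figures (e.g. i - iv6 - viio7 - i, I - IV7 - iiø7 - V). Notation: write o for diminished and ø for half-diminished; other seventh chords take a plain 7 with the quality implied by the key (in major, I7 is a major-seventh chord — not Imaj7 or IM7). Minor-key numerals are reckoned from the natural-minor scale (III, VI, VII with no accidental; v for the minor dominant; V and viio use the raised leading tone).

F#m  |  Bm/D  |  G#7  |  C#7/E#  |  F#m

i - iv6 - V7/V - V65 - i

F#m: root F# is the tonic; minor triad there is i.
Bm/D has root B, degree 4 in F# minor, so iv6.
G#7 is the secondary dominant of V (dominant seventh chord on G#): V7/V.
C#7/E# has root C#, degree 5 in F# minor, so V65.
F#m: minor triad on F# = scale degree 1 → i.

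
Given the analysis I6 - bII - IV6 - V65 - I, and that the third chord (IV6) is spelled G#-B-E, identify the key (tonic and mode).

IV6 is given as G#-B-E — a major triad with root E.
Counting down 3 scale steps from E places the tonic on B; a major triad on degree 4 is diatonic only in major.

B major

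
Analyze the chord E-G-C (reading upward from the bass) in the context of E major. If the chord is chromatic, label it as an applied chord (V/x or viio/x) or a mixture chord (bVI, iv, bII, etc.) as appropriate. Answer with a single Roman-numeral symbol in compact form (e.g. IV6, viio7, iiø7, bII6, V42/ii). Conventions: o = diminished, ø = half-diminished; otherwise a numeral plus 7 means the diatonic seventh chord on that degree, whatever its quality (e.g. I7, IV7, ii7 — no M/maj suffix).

The pitches C-E-G form a major triad rooted on C.
C is the lowered sixth degree of E major (diatonic 6 would be C#). This is a major triad on the lowered sixth degree, borrowed from the parallel minor.
With E in the bass the chord is in first inversion, so the figured bass is 6.

bVI6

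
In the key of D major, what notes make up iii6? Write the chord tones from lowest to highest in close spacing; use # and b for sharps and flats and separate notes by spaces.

A C# F#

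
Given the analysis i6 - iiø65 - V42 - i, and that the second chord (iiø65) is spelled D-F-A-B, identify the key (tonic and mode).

The anchor chord is a half-diminished seventh chord on B, labeled iiø65.
iiø65 on B implies B is the supertonic; that puts the tonic at A, and the lowercase numeral fits minor mode.

A minor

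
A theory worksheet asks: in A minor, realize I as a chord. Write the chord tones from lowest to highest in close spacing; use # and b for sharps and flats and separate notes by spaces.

A C# E

Scale degree 1 in A minor is A; here the chord built on it is altered to a major triad. I is the major tonic (Picardy third), borrowed from the parallel major.
So the chord is A-C#-E.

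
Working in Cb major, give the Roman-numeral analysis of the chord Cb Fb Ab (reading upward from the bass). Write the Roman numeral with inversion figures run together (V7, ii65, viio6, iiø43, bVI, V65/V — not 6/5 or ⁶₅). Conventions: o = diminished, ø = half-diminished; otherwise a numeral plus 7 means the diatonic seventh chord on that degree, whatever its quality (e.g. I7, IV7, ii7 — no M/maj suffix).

IV64

Stacked in thirds the chord is Fb-Ab-Cb: a major triad on Fb.
Fb is scale degree 4 in Cb major, and a major triad on that degree is written IV.
With Cb in the bass the chord is in second inversion, so the figured bass is 64.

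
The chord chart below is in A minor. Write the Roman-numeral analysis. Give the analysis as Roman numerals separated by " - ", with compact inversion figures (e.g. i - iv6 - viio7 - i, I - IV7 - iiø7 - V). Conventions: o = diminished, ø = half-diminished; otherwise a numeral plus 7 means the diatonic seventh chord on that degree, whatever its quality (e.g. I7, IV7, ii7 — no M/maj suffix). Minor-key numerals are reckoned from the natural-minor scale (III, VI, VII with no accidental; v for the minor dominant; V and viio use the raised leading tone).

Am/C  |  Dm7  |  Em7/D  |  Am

Am/C: root A is the tonic; minor triad there is i6.
Dm7: minor seventh chord on D = scale degree 4 → iv7.
Em7/D: minor seventh chord on E = scale degree 5 → v42.
Am has root A, degree 1 in A minor, so i.

i6 - iv7 - v42 - i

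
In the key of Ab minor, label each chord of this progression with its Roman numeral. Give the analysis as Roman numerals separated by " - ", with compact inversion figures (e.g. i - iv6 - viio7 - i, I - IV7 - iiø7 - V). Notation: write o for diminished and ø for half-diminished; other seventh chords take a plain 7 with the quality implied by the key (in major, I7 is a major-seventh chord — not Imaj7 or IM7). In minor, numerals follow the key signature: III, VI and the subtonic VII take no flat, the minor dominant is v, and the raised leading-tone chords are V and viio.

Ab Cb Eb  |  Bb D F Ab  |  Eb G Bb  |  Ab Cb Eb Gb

Ab-Cb-Eb: minor triad on Ab = scale degree 1 → i.
Bb-D-F-Ab is the secondary dominant of V (dominant seventh chord on Bb): V7/V.
Eb-G-Bb: major triad on Eb = scale degree 5 → V.
Ab-Cb-Eb-Gb has root Ab, degree 1 in Ab minor, so i7.

i - V7/V - V - i7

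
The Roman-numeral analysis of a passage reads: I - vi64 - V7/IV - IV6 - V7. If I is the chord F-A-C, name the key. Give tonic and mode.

The anchor chord is a major triad on F, labeled I.
If F is scale degree 1 and the mode makes that degree carry a major triad, the tonic is F and the mode is major.

F major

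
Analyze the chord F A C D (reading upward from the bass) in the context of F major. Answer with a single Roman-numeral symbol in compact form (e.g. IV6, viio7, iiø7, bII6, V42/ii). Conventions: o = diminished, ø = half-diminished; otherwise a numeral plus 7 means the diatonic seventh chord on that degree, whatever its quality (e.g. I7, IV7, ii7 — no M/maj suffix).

vi65

The pitches D-F-A-C form a minor seventh chord rooted on D.
In F major, D is the submediant; the diatonic minor seventh chord there is vi7.
With F in the bass the chord is in first inversion, so the figured bass is 65.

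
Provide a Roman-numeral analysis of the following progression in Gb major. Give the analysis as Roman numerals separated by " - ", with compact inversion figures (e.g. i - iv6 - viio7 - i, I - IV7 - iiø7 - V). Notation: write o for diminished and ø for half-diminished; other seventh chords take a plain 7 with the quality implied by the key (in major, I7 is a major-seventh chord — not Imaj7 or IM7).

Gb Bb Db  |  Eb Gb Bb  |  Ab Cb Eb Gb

I - vi - ii7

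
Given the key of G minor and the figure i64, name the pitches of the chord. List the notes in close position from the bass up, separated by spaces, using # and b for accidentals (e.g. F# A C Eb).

D G Bb

In G minor, scale degree 1 is G, and the diatonic chord built there is a minor triad.
Stacking thirds from G gives G-Bb-D.
The figured bass 64 indicates second inversion, placing the fifth (D) in the bass: D-G-Bb.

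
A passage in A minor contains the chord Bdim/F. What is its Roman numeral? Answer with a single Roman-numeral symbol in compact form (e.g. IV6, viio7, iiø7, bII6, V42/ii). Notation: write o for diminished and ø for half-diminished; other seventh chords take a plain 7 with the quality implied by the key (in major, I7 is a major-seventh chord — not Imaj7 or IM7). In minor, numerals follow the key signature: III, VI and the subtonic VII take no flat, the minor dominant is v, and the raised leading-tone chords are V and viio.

Stacked in thirds the chord is B-D-F: a diminished triad on B.
In A minor, B is the supertonic; the diatonic diminished triad there is iio.
With F in the bass the chord is in second inversion, so the figured bass is 64.

iio64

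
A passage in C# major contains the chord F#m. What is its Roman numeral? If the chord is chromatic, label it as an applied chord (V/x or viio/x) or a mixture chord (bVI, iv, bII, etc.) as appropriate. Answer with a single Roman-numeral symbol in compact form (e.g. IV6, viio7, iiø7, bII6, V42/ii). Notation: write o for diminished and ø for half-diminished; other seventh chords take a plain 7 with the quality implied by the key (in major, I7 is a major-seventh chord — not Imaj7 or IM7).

iv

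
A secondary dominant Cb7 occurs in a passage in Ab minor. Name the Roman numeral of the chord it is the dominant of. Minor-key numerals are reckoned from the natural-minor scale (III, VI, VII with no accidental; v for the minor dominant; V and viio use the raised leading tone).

VI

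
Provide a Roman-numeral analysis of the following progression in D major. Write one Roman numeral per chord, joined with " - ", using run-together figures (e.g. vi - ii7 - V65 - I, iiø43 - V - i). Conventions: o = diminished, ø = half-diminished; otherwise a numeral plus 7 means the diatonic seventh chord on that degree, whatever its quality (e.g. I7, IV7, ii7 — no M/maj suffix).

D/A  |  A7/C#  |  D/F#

D/A has root D, degree 1 in D major, so I64.
A7/C# has root A, degree 5 in D major, so V65.
D/F#: root D is the tonic; major triad there is I6.

I64 - V65 - I6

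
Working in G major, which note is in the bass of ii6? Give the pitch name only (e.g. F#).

C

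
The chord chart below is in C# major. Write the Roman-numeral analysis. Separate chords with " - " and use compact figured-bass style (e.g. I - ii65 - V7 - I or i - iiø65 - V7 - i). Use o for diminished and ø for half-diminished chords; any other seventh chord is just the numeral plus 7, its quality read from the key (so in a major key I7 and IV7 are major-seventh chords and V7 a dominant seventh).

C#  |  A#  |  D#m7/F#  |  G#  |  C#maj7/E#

I - V/ii - ii65 - V - I65

C#: major triad on C# = scale degree 1 → I.
A# is the secondary dominant of ii (major triad on A#): V/ii.
D#m7/F#: minor seventh chord on D# = scale degree 2 → ii65.
G#: root G# is the dominant; major triad there is V.
C#maj7/E# has root C#, degree 1 in C# major, so I65.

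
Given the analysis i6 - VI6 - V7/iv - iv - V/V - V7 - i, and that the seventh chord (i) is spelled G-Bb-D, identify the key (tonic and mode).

i is given as G-Bb-D — a minor triad with root G.
If G is scale degree 1 and the mode makes that degree carry a minor triad, the tonic is G and the mode is minor.

G minor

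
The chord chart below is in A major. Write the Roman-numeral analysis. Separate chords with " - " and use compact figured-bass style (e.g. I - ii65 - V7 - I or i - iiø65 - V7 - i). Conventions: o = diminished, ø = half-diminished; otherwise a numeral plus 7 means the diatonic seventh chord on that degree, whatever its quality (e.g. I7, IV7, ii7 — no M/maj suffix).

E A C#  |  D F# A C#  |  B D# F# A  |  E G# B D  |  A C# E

I64 - IV7 - V7/V - V7 - I

E-A-C# has root A, degree 1 in A major, so I64.
D-F#-A-C# has root D, degree 4 in A major, so IV7.
B-D#-F#-A: chromatic; B is V of V, so V7/V.
E-G#-B-D: root E is the dominant; dominant seventh chord there is V7.
A-C#-E: major triad on A = scale degree 1 → I.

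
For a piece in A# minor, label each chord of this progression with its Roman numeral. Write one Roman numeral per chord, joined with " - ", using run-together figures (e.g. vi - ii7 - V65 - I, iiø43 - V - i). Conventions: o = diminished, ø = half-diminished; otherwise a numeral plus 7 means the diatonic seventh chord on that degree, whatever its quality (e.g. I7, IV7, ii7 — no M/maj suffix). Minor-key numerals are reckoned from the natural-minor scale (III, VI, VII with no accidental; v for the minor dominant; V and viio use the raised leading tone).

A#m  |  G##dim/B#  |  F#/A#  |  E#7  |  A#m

i - viio6 - VI6 - V7 - i

A#m: root A# is the tonic; minor triad there is i.
G##dim/B#: root G## is the leading tone; diminished triad there is viio6.
F#/A#: root F# is the submediant; major triad there is VI6.
E#7: root E# is the dominant; dominant seventh chord there is V7.
A#m has root A#, degree 1 in A# minor, so i.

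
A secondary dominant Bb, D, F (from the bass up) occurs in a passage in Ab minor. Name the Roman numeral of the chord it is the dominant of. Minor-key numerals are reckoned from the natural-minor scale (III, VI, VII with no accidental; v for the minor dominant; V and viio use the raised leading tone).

The chord is a major triad on Bb.
A dominant resolves down a perfect fifth: Bb → Eb. In Ab minor, Eb is scale degree 5, i.e. V.

V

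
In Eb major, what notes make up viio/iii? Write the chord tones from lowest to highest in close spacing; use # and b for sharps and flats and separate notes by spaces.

viio/iii is a secondary leading-tone chord. The target iii is G in Eb major; the applied chord is rooted a semitone below, on F#.
Building a diminished triad on F# gives F#-A-C.

F# A C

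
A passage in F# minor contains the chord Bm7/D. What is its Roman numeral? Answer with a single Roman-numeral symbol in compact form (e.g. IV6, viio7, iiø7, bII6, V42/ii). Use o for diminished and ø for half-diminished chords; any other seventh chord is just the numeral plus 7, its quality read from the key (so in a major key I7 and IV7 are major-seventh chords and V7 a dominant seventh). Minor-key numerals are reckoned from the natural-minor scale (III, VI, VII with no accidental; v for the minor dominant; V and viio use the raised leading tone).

Stacked in thirds the chord is B-D-F#-A: a minor seventh chord on B.
B is scale degree 4 in F# minor, and a minor seventh chord on that degree is written iv7.
With D in the bass the chord is in first inversion, so the figured bass is 65.

iv65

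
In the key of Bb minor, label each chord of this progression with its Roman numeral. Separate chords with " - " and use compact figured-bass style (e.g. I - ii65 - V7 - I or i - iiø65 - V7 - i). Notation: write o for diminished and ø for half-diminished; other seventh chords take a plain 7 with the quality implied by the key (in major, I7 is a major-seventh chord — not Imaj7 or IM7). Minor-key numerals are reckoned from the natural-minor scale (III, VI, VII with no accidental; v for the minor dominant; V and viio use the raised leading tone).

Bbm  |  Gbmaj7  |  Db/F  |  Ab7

i - VI7 - III6 - VII7

Bbm has root Bb, degree 1 in Bb minor, so i.
Gbmaj7 has root Gb, degree 6 in Bb minor, so VI7.
Db/F: root Db is the mediant; major triad there is III6.
Ab7 has root Ab, degree 7 in Bb minor, so VII7.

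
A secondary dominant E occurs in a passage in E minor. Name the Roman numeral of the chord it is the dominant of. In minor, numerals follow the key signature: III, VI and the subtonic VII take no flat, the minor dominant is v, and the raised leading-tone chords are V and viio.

iv

The chord is a major triad on E.
A dominant resolves down a perfect fifth: E → A. In E minor, A is scale degree 4, i.e. iv.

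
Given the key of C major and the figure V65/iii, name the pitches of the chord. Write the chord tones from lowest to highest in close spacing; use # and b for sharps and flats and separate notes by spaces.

D# F# A B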